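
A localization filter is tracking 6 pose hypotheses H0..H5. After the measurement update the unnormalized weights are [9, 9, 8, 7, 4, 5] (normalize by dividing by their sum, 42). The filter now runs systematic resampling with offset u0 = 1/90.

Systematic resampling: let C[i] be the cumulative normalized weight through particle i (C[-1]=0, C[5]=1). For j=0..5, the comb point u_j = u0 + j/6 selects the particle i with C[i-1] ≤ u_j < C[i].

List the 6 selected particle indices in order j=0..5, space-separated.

0 0 1 2 3 4

C = [3/14, 3/7, 13/21, 11/14, 37/42, 1]
j=0: u_0=1/90 ∈ [0, 3/14) → index 0
j=1: u_1=8/45 ∈ [0, 3/14) → index 0
j=2: u_2=31/90 ∈ [3/14, 3/7) → index 1
j=3: u_3=23/45 ∈ [3/7, 13/21) → index 2
j=4: u_4=61/90 ∈ [13/21, 11/14) → index 3
j=5: u_5=38/45 ∈ [11/14, 37/42) → index 4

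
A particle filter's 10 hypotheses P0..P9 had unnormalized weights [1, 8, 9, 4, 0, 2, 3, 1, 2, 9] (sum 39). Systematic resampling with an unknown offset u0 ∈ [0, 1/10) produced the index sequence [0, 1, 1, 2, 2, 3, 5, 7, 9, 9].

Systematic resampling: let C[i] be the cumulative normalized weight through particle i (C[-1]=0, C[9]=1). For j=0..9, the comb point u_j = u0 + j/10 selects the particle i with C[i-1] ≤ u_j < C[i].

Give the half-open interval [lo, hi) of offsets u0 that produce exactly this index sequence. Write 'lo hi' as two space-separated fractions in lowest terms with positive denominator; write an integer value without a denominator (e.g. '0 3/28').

0 1/65

C = [1/39, 3/13, 6/13, 22/39, 22/39, 8/13, 9/13, 28/39, 10/13, 1]
j=0 picked index 0: u0 ∈ [0, 1/39)
j=1 picked index 1: u0 ∈ [-29/390, 17/130)
j=2 picked index 1: u0 ∈ [-34/195, 2/65)
j=3 picked index 2: u0 ∈ [-9/130, 21/130)
j=4 picked index 2: u0 ∈ [-11/65, 4/65)
j=5 picked index 3: u0 ∈ [-1/26, 5/78)
j=6 picked index 5: u0 ∈ [-7/195, 1/65)
j=7 picked index 7: u0 ∈ [-1/130, 7/390)
j=8 picked index 9: u0 ∈ [-2/65, 1/5)
j=9 picked index 9: u0 ∈ [-17/130, 1/10)
intersection: [0, 1/65)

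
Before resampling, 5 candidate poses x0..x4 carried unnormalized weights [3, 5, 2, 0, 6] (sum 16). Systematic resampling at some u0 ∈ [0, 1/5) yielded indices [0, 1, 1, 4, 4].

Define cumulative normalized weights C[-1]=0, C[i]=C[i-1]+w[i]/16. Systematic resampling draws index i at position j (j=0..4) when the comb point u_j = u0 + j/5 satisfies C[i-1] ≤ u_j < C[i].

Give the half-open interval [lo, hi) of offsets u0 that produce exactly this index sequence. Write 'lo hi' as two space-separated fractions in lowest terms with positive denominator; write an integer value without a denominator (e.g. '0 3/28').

C = [3/16, 1/2, 5/8, 5/8, 1]
j=0 picked index 0: u0 ∈ [0, 3/16)
j=1 picked index 1: u0 ∈ [-1/80, 3/10)
j=2 picked index 1: u0 ∈ [-17/80, 1/10)
j=3 picked index 4: u0 ∈ [1/40, 2/5)
j=4 picked index 4: u0 ∈ [-7/40, 1/5)
intersection: [1/40, 1/10)

1/40 1/10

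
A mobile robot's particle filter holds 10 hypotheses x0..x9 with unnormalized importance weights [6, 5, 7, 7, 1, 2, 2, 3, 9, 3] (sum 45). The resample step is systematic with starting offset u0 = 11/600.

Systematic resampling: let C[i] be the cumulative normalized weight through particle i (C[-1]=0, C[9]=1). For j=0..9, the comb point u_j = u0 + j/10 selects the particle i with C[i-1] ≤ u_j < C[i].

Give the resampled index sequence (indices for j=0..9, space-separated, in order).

0 0 1 2 3 3 5 7 8 8

C = [2/15, 11/45, 2/5, 5/9, 26/45, 28/45, 2/3, 11/15, 14/15, 1]
j=0: u_0=11/600 ∈ [0, 2/15) → index 0
j=1: u_1=71/600 ∈ [0, 2/15) → index 0
j=2: u_2=131/600 ∈ [2/15, 11/45) → index 1
j=3: u_3=191/600 ∈ [11/45, 2/5) → index 2
j=4: u_4=251/600 ∈ [2/5, 5/9) → index 3
j=5: u_5=311/600 ∈ [2/5, 5/9) → index 3
j=6: u_6=371/600 ∈ [26/45, 28/45) → index 5
j=7: u_7=431/600 ∈ [2/3, 11/15) → index 7
j=8: u_8=491/600 ∈ [11/15, 14/15) → index 8
j=9: u_9=551/600 ∈ [11/15, 14/15) → index 8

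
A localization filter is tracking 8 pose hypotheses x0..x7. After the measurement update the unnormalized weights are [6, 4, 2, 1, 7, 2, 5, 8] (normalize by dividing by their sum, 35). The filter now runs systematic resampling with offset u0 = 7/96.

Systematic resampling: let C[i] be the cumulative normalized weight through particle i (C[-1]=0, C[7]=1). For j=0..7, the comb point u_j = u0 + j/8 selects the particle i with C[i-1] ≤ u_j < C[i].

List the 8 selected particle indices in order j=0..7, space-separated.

C = [6/35, 2/7, 12/35, 13/35, 4/7, 22/35, 27/35, 1]
j=0: u_0=7/96 ∈ [0, 6/35) → index 0
j=1: u_1=19/96 ∈ [6/35, 2/7) → index 1
j=2: u_2=31/96 ∈ [2/7, 12/35) → index 2
j=3: u_3=43/96 ∈ [13/35, 4/7) → index 4
j=4: u_4=55/96 ∈ [4/7, 22/35) → index 5
j=5: u_5=67/96 ∈ [22/35, 27/35) → index 6
j=6: u_6=79/96 ∈ [27/35, 1) → index 7
j=7: u_7=91/96 ∈ [27/35, 1) → index 7

0 1 2 4 5 6 7 7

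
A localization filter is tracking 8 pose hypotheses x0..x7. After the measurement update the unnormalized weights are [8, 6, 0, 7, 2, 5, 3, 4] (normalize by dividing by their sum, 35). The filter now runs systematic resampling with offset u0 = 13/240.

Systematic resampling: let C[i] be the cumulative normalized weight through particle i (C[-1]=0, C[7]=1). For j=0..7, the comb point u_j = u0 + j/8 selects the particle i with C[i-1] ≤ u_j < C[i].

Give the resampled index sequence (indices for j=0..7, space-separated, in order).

C = [8/35, 2/5, 2/5, 3/5, 23/35, 4/5, 31/35, 1]
j=0: u_0=13/240 ∈ [0, 8/35) → index 0
j=1: u_1=43/240 ∈ [0, 8/35) → index 0
j=2: u_2=73/240 ∈ [8/35, 2/5) → index 1
j=3: u_3=103/240 ∈ [2/5, 3/5) → index 3
j=4: u_4=133/240 ∈ [2/5, 3/5) → index 3
j=5: u_5=163/240 ∈ [23/35, 4/5) → index 5
j=6: u_6=193/240 ∈ [4/5, 31/35) → index 6
j=7: u_7=223/240 ∈ [31/35, 1) → index 7

0 0 1 3 3 5 6 7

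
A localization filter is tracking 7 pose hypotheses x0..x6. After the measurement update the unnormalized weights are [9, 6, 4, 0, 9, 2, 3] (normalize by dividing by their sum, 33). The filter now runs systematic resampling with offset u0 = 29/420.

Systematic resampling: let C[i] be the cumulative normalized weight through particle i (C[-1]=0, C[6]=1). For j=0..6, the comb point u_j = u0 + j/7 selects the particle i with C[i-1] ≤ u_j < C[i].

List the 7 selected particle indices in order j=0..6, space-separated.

C = [3/11, 5/11, 19/33, 19/33, 28/33, 10/11, 1]
j=0: u_0=29/420 ∈ [0, 3/11) → index 0
j=1: u_1=89/420 ∈ [0, 3/11) → index 0
j=2: u_2=149/420 ∈ [3/11, 5/11) → index 1
j=3: u_3=209/420 ∈ [5/11, 19/33) → index 2
j=4: u_4=269/420 ∈ [19/33, 28/33) → index 4
j=5: u_5=47/60 ∈ [19/33, 28/33) → index 4
j=6: u_6=389/420 ∈ [10/11, 1) → index 6

0 0 1 2 4 4 6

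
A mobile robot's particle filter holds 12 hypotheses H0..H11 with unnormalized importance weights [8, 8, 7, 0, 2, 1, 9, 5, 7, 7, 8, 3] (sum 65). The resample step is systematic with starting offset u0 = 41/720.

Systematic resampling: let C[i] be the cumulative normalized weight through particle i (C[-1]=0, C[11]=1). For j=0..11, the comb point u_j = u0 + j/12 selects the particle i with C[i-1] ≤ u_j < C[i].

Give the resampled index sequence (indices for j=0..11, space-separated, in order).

0 1 1 2 5 6 7 8 9 9 10 11

C = [8/65, 16/65, 23/65, 23/65, 5/13, 2/5, 7/13, 8/13, 47/65, 54/65, 62/65, 1]
j=0: u_0=41/720 ∈ [0, 8/65) → index 0
j=1: u_1=101/720 ∈ [8/65, 16/65) → index 1
j=2: u_2=161/720 ∈ [8/65, 16/65) → index 1
j=3: u_3=221/720 ∈ [16/65, 23/65) → index 2
j=4: u_4=281/720 ∈ [5/13, 2/5) → index 5
j=5: u_5=341/720 ∈ [2/5, 7/13) → index 6
j=6: u_6=401/720 ∈ [7/13, 8/13) → index 7
j=7: u_7=461/720 ∈ [8/13, 47/65) → index 8
j=8: u_8=521/720 ∈ [47/65, 54/65) → index 9
j=9: u_9=581/720 ∈ [47/65, 54/65) → index 9
j=10: u_10=641/720 ∈ [54/65, 62/65) → index 10
j=11: u_11=701/720 ∈ [62/65, 1) → index 11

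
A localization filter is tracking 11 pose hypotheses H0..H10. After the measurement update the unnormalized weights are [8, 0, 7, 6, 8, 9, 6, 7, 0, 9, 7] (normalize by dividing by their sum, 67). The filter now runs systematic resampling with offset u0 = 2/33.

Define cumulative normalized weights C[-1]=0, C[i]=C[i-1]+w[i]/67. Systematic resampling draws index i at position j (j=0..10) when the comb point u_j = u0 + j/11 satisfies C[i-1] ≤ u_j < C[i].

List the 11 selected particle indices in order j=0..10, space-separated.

C = [8/67, 8/67, 15/67, 21/67, 29/67, 38/67, 44/67, 51/67, 51/67, 60/67, 1]
j=0: u_0=2/33 ∈ [0, 8/67) → index 0
j=1: u_1=5/33 ∈ [8/67, 15/67) → index 2
j=2: u_2=8/33 ∈ [15/67, 21/67) → index 3
j=3: u_3=1/3 ∈ [21/67, 29/67) → index 4
j=4: u_4=14/33 ∈ [21/67, 29/67) → index 4
j=5: u_5=17/33 ∈ [29/67, 38/67) → index 5
j=6: u_6=20/33 ∈ [38/67, 44/67) → index 6
j=7: u_7=23/33 ∈ [44/67, 51/67) → index 7
j=8: u_8=26/33 ∈ [51/67, 60/67) → index 9
j=9: u_9=29/33 ∈ [51/67, 60/67) → index 9
j=10: u_10=32/33 ∈ [60/67, 1) → index 10

0 2 3 4 4 5 6 7 9 9 10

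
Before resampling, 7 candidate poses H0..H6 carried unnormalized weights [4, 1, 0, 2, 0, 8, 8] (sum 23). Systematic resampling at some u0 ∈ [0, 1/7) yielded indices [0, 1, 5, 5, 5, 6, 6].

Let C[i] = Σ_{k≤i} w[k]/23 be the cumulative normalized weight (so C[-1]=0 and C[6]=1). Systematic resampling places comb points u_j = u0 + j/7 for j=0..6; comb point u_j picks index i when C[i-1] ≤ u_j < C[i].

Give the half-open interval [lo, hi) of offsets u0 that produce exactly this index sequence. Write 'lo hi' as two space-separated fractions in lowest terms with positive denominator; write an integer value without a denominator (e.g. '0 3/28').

5/161 12/161

C = [4/23, 5/23, 5/23, 7/23, 7/23, 15/23, 1]
j=0 picked index 0: u0 ∈ [0, 4/23)
j=1 picked index 1: u0 ∈ [5/161, 12/161)
j=2 picked index 5: u0 ∈ [3/161, 59/161)
j=3 picked index 5: u0 ∈ [-20/161, 36/161)
j=4 picked index 5: u0 ∈ [-43/161, 13/161)
j=5 picked index 6: u0 ∈ [-10/161, 2/7)
j=6 picked index 6: u0 ∈ [-33/161, 1/7)
intersection: [5/161, 12/161)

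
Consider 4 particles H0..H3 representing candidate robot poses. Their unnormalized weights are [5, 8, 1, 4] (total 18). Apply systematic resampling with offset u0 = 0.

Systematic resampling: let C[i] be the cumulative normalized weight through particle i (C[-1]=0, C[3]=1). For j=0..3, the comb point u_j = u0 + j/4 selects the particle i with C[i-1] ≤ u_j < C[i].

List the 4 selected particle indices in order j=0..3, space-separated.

C = [5/18, 13/18, 7/9, 1]
j=0: u_0=0 ∈ [0, 5/18) → index 0
j=1: u_1=1/4 ∈ [0, 5/18) → index 0
j=2: u_2=1/2 ∈ [5/18, 13/18) → index 1
j=3: u_3=3/4 ∈ [13/18, 7/9) → index 2

0 0 1 2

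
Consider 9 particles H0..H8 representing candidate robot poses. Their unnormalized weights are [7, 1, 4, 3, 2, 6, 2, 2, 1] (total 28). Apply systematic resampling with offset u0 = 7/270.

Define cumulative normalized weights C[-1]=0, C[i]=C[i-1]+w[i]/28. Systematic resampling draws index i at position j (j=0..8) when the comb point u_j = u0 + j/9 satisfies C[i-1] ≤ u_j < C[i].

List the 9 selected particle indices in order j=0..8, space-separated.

C = [1/4, 2/7, 3/7, 15/28, 17/28, 23/28, 25/28, 27/28, 1]
j=0: u_0=7/270 ∈ [0, 1/4) → index 0
j=1: u_1=37/270 ∈ [0, 1/4) → index 0
j=2: u_2=67/270 ∈ [0, 1/4) → index 0
j=3: u_3=97/270 ∈ [2/7, 3/7) → index 2
j=4: u_4=127/270 ∈ [3/7, 15/28) → index 3
j=5: u_5=157/270 ∈ [15/28, 17/28) → index 4
j=6: u_6=187/270 ∈ [17/28, 23/28) → index 5
j=7: u_7=217/270 ∈ [17/28, 23/28) → index 5
j=8: u_8=247/270 ∈ [25/28, 27/28) → index 7

0 0 0 2 3 4 5 5 7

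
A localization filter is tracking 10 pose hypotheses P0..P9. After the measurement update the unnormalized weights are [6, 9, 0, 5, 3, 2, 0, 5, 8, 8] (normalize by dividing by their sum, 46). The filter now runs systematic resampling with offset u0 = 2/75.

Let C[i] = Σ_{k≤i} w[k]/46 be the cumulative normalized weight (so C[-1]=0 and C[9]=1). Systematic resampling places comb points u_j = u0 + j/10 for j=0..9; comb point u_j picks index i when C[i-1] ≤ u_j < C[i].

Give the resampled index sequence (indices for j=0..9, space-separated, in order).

0 0 1 3 3 5 7 8 9 9

C = [3/23, 15/46, 15/46, 10/23, 1/2, 25/46, 25/46, 15/23, 19/23, 1]
j=0: u_0=2/75 ∈ [0, 3/23) → index 0
j=1: u_1=19/150 ∈ [0, 3/23) → index 0
j=2: u_2=17/75 ∈ [3/23, 15/46) → index 1
j=3: u_3=49/150 ∈ [15/46, 10/23) → index 3
j=4: u_4=32/75 ∈ [15/46, 10/23) → index 3
j=5: u_5=79/150 ∈ [1/2, 25/46) → index 5
j=6: u_6=47/75 ∈ [25/46, 15/23) → index 7
j=7: u_7=109/150 ∈ [15/23, 19/23) → index 8
j=8: u_8=62/75 ∈ [19/23, 1) → index 9
j=9: u_9=139/150 ∈ [19/23, 1) → index 9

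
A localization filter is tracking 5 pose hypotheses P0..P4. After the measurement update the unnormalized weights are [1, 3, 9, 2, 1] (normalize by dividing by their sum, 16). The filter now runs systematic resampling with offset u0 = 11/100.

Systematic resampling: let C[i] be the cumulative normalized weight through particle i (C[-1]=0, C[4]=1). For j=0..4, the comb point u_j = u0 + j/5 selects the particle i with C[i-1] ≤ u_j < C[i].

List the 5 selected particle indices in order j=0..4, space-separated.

C = [1/16, 1/4, 13/16, 15/16, 1]
j=0: u_0=11/100 ∈ [1/16, 1/4) → index 1
j=1: u_1=31/100 ∈ [1/4, 13/16) → index 2
j=2: u_2=51/100 ∈ [1/4, 13/16) → index 2
j=3: u_3=71/100 ∈ [1/4, 13/16) → index 2
j=4: u_4=91/100 ∈ [13/16, 15/16) → index 3

1 2 2 2 3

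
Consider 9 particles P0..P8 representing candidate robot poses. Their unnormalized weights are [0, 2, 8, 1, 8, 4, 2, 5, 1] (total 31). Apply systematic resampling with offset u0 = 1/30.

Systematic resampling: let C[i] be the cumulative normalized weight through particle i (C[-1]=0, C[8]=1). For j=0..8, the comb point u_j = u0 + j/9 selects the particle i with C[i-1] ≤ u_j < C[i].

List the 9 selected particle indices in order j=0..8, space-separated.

C = [0, 2/31, 10/31, 11/31, 19/31, 23/31, 25/31, 30/31, 1]
j=0: u_0=1/30 ∈ [0, 2/31) → index 1
j=1: u_1=13/90 ∈ [2/31, 10/31) → index 2
j=2: u_2=23/90 ∈ [2/31, 10/31) → index 2
j=3: u_3=11/30 ∈ [11/31, 19/31) → index 4
j=4: u_4=43/90 ∈ [11/31, 19/31) → index 4
j=5: u_5=53/90 ∈ [11/31, 19/31) → index 4
j=6: u_6=7/10 ∈ [19/31, 23/31) → index 5
j=7: u_7=73/90 ∈ [25/31, 30/31) → index 7
j=8: u_8=83/90 ∈ [25/31, 30/31) → index 7

1 2 2 4 4 4 5 7 7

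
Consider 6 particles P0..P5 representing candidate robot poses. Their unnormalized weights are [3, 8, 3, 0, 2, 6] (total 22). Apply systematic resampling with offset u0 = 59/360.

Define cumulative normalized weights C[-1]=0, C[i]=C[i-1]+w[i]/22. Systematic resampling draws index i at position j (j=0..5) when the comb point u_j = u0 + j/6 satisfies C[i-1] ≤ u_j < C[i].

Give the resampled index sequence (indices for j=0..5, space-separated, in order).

1 1 1 4 5 5

C = [3/22, 1/2, 7/11, 7/11, 8/11, 1]
j=0: u_0=59/360 ∈ [3/22, 1/2) → index 1
j=1: u_1=119/360 ∈ [3/22, 1/2) → index 1
j=2: u_2=179/360 ∈ [3/22, 1/2) → index 1
j=3: u_3=239/360 ∈ [7/11, 8/11) → index 4
j=4: u_4=299/360 ∈ [8/11, 1) → index 5
j=5: u_5=359/360 ∈ [8/11, 1) → index 5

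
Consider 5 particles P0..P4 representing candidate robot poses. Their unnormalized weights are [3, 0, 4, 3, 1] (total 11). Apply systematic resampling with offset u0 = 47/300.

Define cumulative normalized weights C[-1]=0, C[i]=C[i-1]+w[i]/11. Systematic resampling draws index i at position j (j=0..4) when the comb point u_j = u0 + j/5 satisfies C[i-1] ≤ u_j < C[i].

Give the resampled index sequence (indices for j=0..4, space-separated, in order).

0 2 2 3 4

C = [3/11, 3/11, 7/11, 10/11, 1]
j=0: u_0=47/300 ∈ [0, 3/11) → index 0
j=1: u_1=107/300 ∈ [3/11, 7/11) → index 2
j=2: u_2=167/300 ∈ [3/11, 7/11) → index 2
j=3: u_3=227/300 ∈ [7/11, 10/11) → index 3
j=4: u_4=287/300 ∈ [10/11, 1) → index 4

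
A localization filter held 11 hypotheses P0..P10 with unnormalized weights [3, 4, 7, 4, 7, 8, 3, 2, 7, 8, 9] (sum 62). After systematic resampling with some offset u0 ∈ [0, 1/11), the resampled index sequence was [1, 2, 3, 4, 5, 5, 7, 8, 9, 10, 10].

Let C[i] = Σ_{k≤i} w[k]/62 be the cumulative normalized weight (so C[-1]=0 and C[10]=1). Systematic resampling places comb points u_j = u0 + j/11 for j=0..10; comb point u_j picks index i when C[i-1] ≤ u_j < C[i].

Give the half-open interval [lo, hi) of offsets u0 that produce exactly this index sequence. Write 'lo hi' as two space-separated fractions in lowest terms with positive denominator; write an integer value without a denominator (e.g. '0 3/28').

C = [3/62, 7/62, 7/31, 9/31, 25/62, 33/62, 18/31, 19/31, 45/62, 53/62, 1]
j=0 picked index 1: u0 ∈ [3/62, 7/62)
j=1 picked index 2: u0 ∈ [15/682, 46/341)
j=2 picked index 3: u0 ∈ [15/341, 37/341)
j=3 picked index 4: u0 ∈ [6/341, 89/682)
j=4 picked index 5: u0 ∈ [27/682, 115/682)
j=5 picked index 5: u0 ∈ [-35/682, 53/682)
j=6 picked index 7: u0 ∈ [12/341, 23/341)
j=7 picked index 8: u0 ∈ [-8/341, 61/682)
j=8 picked index 9: u0 ∈ [-1/682, 87/682)
j=9 picked index 10: u0 ∈ [25/682, 2/11)
j=10 picked index 10: u0 ∈ [-37/682, 1/11)
intersection: [3/62, 23/341)

3/62 23/341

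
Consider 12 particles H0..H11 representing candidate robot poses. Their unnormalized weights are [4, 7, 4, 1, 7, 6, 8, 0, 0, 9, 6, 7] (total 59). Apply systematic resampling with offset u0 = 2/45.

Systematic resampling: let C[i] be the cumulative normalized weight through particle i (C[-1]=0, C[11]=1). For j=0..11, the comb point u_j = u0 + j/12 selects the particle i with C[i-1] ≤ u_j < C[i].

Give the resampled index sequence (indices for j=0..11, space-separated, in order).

C = [4/59, 11/59, 15/59, 16/59, 23/59, 29/59, 37/59, 37/59, 37/59, 46/59, 52/59, 1]
j=0: u_0=2/45 ∈ [0, 4/59) → index 0
j=1: u_1=23/180 ∈ [4/59, 11/59) → index 1
j=2: u_2=19/90 ∈ [11/59, 15/59) → index 2
j=3: u_3=53/180 ∈ [16/59, 23/59) → index 4
j=4: u_4=17/45 ∈ [16/59, 23/59) → index 4
j=5: u_5=83/180 ∈ [23/59, 29/59) → index 5
j=6: u_6=49/90 ∈ [29/59, 37/59) → index 6
j=7: u_7=113/180 ∈ [37/59, 46/59) → index 9
j=8: u_8=32/45 ∈ [37/59, 46/59) → index 9
j=9: u_9=143/180 ∈ [46/59, 52/59) → index 10
j=10: u_10=79/90 ∈ [46/59, 52/59) → index 10
j=11: u_11=173/180 ∈ [52/59, 1) → index 11

0 1 2 4 4 5 6 9 9 10 10 11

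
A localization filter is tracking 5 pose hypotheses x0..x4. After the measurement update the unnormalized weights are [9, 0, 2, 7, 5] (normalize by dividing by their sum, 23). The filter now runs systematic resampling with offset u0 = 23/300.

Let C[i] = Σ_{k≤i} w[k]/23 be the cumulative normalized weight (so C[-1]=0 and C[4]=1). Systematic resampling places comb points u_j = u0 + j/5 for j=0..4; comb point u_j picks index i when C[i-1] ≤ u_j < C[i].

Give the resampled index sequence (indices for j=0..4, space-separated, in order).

C = [9/23, 9/23, 11/23, 18/23, 1]
j=0: u_0=23/300 ∈ [0, 9/23) → index 0
j=1: u_1=83/300 ∈ [0, 9/23) → index 0
j=2: u_2=143/300 ∈ [9/23, 11/23) → index 2
j=3: u_3=203/300 ∈ [11/23, 18/23) → index 3
j=4: u_4=263/300 ∈ [18/23, 1) → index 4

0 0 2 3 4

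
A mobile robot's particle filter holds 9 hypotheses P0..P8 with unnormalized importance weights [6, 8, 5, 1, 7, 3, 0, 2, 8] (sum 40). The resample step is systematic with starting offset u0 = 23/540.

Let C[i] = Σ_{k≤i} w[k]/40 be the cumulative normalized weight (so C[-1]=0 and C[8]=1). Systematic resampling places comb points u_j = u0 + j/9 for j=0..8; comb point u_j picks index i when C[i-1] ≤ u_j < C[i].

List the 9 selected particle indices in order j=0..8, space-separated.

0 1 1 2 3 4 5 8 8

C = [3/20, 7/20, 19/40, 1/2, 27/40, 3/4, 3/4, 4/5, 1]
j=0: u_0=23/540 ∈ [0, 3/20) → index 0
j=1: u_1=83/540 ∈ [3/20, 7/20) → index 1
j=2: u_2=143/540 ∈ [3/20, 7/20) → index 1
j=3: u_3=203/540 ∈ [7/20, 19/40) → index 2
j=4: u_4=263/540 ∈ [19/40, 1/2) → index 3
j=5: u_5=323/540 ∈ [1/2, 27/40) → index 4
j=6: u_6=383/540 ∈ [27/40, 3/4) → index 5
j=7: u_7=443/540 ∈ [4/5, 1) → index 8
j=8: u_8=503/540 ∈ [4/5, 1) → index 8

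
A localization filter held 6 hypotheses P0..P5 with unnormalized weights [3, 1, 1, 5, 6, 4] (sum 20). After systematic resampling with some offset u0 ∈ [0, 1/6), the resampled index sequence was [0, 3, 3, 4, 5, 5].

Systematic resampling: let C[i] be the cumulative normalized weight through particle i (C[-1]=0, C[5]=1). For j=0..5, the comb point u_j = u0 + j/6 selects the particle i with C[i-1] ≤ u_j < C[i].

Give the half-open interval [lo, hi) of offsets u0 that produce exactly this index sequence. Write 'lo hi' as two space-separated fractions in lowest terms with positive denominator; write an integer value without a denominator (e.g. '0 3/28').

2/15 3/20

C = [3/20, 1/5, 1/4, 1/2, 4/5, 1]
j=0 picked index 0: u0 ∈ [0, 3/20)
j=1 picked index 3: u0 ∈ [1/12, 1/3)
j=2 picked index 3: u0 ∈ [-1/12, 1/6)
j=3 picked index 4: u0 ∈ [0, 3/10)
j=4 picked index 5: u0 ∈ [2/15, 1/3)
j=5 picked index 5: u0 ∈ [-1/30, 1/6)
intersection: [2/15, 3/20)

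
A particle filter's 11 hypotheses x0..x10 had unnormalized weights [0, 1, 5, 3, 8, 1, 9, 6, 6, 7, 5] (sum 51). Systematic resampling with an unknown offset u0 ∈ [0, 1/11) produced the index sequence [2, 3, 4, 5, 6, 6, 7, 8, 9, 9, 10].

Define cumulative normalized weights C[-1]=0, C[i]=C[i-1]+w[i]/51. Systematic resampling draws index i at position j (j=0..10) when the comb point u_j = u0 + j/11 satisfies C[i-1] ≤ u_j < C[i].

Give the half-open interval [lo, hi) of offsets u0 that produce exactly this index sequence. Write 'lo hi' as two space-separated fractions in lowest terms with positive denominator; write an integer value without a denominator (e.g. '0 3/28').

2/33 14/187

C = [0, 1/51, 2/17, 3/17, 1/3, 6/17, 9/17, 11/17, 13/17, 46/51, 1]
j=0 picked index 2: u0 ∈ [1/51, 2/17)
j=1 picked index 3: u0 ∈ [5/187, 16/187)
j=2 picked index 4: u0 ∈ [-1/187, 5/33)
j=3 picked index 5: u0 ∈ [2/33, 15/187)
j=4 picked index 6: u0 ∈ [-2/187, 31/187)
j=5 picked index 6: u0 ∈ [-19/187, 14/187)
j=6 picked index 7: u0 ∈ [-3/187, 19/187)
j=7 picked index 8: u0 ∈ [2/187, 24/187)
j=8 picked index 9: u0 ∈ [7/187, 98/561)
j=9 picked index 9: u0 ∈ [-10/187, 47/561)
j=10 picked index 10: u0 ∈ [-4/561, 1/11)
intersection: [2/33, 14/187)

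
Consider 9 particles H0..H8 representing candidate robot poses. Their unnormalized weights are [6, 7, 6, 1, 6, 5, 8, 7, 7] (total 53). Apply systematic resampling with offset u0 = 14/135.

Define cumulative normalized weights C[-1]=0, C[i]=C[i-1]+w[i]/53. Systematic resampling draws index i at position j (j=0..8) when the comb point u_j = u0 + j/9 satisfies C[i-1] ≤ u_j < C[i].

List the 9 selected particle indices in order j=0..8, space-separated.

C = [6/53, 13/53, 19/53, 20/53, 26/53, 31/53, 39/53, 46/53, 1]
j=0: u_0=14/135 ∈ [0, 6/53) → index 0
j=1: u_1=29/135 ∈ [6/53, 13/53) → index 1
j=2: u_2=44/135 ∈ [13/53, 19/53) → index 2
j=3: u_3=59/135 ∈ [20/53, 26/53) → index 4
j=4: u_4=74/135 ∈ [26/53, 31/53) → index 5
j=5: u_5=89/135 ∈ [31/53, 39/53) → index 6
j=6: u_6=104/135 ∈ [39/53, 46/53) → index 7
j=7: u_7=119/135 ∈ [46/53, 1) → index 8
j=8: u_8=134/135 ∈ [46/53, 1) → index 8

0 1 2 4 5 6 7 8 8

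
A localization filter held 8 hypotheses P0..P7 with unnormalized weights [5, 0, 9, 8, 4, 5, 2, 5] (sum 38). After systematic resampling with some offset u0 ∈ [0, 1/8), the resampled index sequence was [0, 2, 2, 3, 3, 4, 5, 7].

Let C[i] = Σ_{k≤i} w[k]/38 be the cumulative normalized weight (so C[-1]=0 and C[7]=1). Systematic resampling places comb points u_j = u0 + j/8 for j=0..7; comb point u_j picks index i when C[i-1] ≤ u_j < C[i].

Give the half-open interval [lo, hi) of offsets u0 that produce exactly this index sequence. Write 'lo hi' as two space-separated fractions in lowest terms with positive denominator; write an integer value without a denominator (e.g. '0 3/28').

1/152 9/152

C = [5/38, 5/38, 7/19, 11/19, 13/19, 31/38, 33/38, 1]
j=0 picked index 0: u0 ∈ [0, 5/38)
j=1 picked index 2: u0 ∈ [1/152, 37/152)
j=2 picked index 2: u0 ∈ [-9/76, 9/76)
j=3 picked index 3: u0 ∈ [-1/152, 31/152)
j=4 picked index 3: u0 ∈ [-5/38, 3/38)
j=5 picked index 4: u0 ∈ [-7/152, 9/152)
j=6 picked index 5: u0 ∈ [-5/76, 5/76)
j=7 picked index 7: u0 ∈ [-1/152, 1/8)
intersection: [1/152, 9/152)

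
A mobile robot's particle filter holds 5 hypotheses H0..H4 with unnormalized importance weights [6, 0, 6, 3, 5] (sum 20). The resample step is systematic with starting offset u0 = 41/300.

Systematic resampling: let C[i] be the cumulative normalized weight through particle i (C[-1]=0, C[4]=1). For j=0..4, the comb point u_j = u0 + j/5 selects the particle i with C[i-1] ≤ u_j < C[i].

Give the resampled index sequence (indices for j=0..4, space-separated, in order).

0 2 2 3 4

C = [3/10, 3/10, 3/5, 3/4, 1]
j=0: u_0=41/300 ∈ [0, 3/10) → index 0
j=1: u_1=101/300 ∈ [3/10, 3/5) → index 2
j=2: u_2=161/300 ∈ [3/10, 3/5) → index 2
j=3: u_3=221/300 ∈ [3/5, 3/4) → index 3
j=4: u_4=281/300 ∈ [3/4, 1) → index 4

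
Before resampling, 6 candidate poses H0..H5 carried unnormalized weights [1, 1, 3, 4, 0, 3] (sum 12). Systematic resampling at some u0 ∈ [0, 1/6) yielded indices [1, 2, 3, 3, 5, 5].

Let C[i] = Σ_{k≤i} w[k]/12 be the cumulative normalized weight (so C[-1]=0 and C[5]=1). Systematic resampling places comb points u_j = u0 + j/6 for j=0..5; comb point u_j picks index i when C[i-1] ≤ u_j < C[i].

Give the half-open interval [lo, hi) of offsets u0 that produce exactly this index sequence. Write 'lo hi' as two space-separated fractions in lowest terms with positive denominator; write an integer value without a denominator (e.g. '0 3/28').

C = [1/12, 1/6, 5/12, 3/4, 3/4, 1]
j=0 picked index 1: u0 ∈ [1/12, 1/6)
j=1 picked index 2: u0 ∈ [0, 1/4)
j=2 picked index 3: u0 ∈ [1/12, 5/12)
j=3 picked index 3: u0 ∈ [-1/12, 1/4)
j=4 picked index 5: u0 ∈ [1/12, 1/3)
j=5 picked index 5: u0 ∈ [-1/12, 1/6)
intersection: [1/12, 1/6)

1/12 1/6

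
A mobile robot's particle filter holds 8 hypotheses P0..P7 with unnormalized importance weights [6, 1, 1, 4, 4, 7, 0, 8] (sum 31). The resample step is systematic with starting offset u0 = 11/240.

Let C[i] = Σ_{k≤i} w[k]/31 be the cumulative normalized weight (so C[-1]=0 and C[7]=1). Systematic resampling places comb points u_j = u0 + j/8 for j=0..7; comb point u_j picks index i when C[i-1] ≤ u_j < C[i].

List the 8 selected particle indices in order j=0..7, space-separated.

0 0 3 4 5 5 7 7

C = [6/31, 7/31, 8/31, 12/31, 16/31, 23/31, 23/31, 1]
j=0: u_0=11/240 ∈ [0, 6/31) → index 0
j=1: u_1=41/240 ∈ [0, 6/31) → index 0
j=2: u_2=71/240 ∈ [8/31, 12/31) → index 3
j=3: u_3=101/240 ∈ [12/31, 16/31) → index 4
j=4: u_4=131/240 ∈ [16/31, 23/31) → index 5
j=5: u_5=161/240 ∈ [16/31, 23/31) → index 5
j=6: u_6=191/240 ∈ [23/31, 1) → index 7
j=7: u_7=221/240 ∈ [23/31, 1) → index 7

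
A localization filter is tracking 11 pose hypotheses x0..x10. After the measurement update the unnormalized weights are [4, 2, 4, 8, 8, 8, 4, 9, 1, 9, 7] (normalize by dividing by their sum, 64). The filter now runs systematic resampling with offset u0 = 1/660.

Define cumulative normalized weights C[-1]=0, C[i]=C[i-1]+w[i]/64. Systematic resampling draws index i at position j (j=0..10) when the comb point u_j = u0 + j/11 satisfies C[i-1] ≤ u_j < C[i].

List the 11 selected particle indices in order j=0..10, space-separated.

C = [1/16, 3/32, 5/32, 9/32, 13/32, 17/32, 19/32, 47/64, 3/4, 57/64, 1]
j=0: u_0=1/660 ∈ [0, 1/16) → index 0
j=1: u_1=61/660 ∈ [1/16, 3/32) → index 1
j=2: u_2=11/60 ∈ [5/32, 9/32) → index 3
j=3: u_3=181/660 ∈ [5/32, 9/32) → index 3
j=4: u_4=241/660 ∈ [9/32, 13/32) → index 4
j=5: u_5=301/660 ∈ [13/32, 17/32) → index 5
j=6: u_6=361/660 ∈ [17/32, 19/32) → index 6
j=7: u_7=421/660 ∈ [19/32, 47/64) → index 7
j=8: u_8=481/660 ∈ [19/32, 47/64) → index 7
j=9: u_9=541/660 ∈ [3/4, 57/64) → index 9
j=10: u_10=601/660 ∈ [57/64, 1) → index 10

0 1 3 3 4 5 6 7 7 9 10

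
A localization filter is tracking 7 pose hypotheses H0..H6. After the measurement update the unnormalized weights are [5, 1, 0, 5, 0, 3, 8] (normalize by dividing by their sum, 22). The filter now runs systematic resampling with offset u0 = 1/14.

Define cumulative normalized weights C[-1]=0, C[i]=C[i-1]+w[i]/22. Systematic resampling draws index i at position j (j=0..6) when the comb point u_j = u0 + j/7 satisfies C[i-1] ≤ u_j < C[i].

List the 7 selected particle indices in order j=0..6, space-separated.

C = [5/22, 3/11, 3/11, 1/2, 1/2, 7/11, 1]
j=0: u_0=1/14 ∈ [0, 5/22) → index 0
j=1: u_1=3/14 ∈ [0, 5/22) → index 0
j=2: u_2=5/14 ∈ [3/11, 1/2) → index 3
j=3: u_3=1/2 ∈ [1/2, 7/11) → index 5
j=4: u_4=9/14 ∈ [7/11, 1) → index 6
j=5: u_5=11/14 ∈ [7/11, 1) → index 6
j=6: u_6=13/14 ∈ [7/11, 1) → index 6

0 0 3 5 6 6 6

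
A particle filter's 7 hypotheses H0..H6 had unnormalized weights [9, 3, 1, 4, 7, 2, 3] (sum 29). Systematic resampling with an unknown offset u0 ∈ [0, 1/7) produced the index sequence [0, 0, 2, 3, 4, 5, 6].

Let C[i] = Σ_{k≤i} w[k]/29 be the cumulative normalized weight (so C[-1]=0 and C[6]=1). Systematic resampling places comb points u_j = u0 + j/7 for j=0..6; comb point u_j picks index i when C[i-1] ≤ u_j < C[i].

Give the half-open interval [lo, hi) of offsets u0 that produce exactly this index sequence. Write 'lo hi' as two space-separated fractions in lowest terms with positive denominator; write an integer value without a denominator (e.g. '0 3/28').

26/203 1/7

C = [9/29, 12/29, 13/29, 17/29, 24/29, 26/29, 1]
j=0 picked index 0: u0 ∈ [0, 9/29)
j=1 picked index 0: u0 ∈ [-1/7, 34/203)
j=2 picked index 2: u0 ∈ [26/203, 33/203)
j=3 picked index 3: u0 ∈ [4/203, 32/203)
j=4 picked index 4: u0 ∈ [3/203, 52/203)
j=5 picked index 5: u0 ∈ [23/203, 37/203)
j=6 picked index 6: u0 ∈ [8/203, 1/7)
intersection: [26/203, 1/7)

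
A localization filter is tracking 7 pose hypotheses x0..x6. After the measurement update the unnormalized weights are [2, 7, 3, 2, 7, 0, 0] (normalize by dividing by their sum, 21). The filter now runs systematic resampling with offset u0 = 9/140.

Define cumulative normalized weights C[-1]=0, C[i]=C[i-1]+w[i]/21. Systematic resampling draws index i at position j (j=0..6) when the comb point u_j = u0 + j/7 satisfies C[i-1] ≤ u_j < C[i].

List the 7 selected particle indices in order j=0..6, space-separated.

C = [2/21, 3/7, 4/7, 2/3, 1, 1, 1]
j=0: u_0=9/140 ∈ [0, 2/21) → index 0
j=1: u_1=29/140 ∈ [2/21, 3/7) → index 1
j=2: u_2=7/20 ∈ [2/21, 3/7) → index 1
j=3: u_3=69/140 ∈ [3/7, 4/7) → index 2
j=4: u_4=89/140 ∈ [4/7, 2/3) → index 3
j=5: u_5=109/140 ∈ [2/3, 1) → index 4
j=6: u_6=129/140 ∈ [2/3, 1) → index 4

0 1 1 2 3 4 4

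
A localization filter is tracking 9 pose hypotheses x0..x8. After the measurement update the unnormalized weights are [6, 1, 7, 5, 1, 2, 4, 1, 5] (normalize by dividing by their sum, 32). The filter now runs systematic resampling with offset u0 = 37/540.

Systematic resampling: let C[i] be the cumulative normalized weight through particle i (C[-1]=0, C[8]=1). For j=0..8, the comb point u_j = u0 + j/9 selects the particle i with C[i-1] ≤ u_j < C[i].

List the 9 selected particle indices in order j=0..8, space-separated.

0 0 2 2 3 4 6 8 8

C = [3/16, 7/32, 7/16, 19/32, 5/8, 11/16, 13/16, 27/32, 1]
j=0: u_0=37/540 ∈ [0, 3/16) → index 0
j=1: u_1=97/540 ∈ [0, 3/16) → index 0
j=2: u_2=157/540 ∈ [7/32, 7/16) → index 2
j=3: u_3=217/540 ∈ [7/32, 7/16) → index 2
j=4: u_4=277/540 ∈ [7/16, 19/32) → index 3
j=5: u_5=337/540 ∈ [19/32, 5/8) → index 4
j=6: u_6=397/540 ∈ [11/16, 13/16) → index 6
j=7: u_7=457/540 ∈ [27/32, 1) → index 8
j=8: u_8=517/540 ∈ [27/32, 1) → index 8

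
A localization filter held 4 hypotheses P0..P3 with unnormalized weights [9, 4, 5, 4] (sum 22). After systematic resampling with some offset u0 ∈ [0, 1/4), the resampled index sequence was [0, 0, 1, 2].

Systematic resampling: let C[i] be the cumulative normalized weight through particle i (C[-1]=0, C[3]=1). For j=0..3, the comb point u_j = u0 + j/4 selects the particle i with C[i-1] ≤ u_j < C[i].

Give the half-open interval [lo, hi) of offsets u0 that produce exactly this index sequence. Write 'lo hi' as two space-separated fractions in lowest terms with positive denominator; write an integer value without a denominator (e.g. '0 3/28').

C = [9/22, 13/22, 9/11, 1]
j=0 picked index 0: u0 ∈ [0, 9/22)
j=1 picked index 0: u0 ∈ [-1/4, 7/44)
j=2 picked index 1: u0 ∈ [-1/11, 1/11)
j=3 picked index 2: u0 ∈ [-7/44, 3/44)
intersection: [0, 3/44)

0 3/44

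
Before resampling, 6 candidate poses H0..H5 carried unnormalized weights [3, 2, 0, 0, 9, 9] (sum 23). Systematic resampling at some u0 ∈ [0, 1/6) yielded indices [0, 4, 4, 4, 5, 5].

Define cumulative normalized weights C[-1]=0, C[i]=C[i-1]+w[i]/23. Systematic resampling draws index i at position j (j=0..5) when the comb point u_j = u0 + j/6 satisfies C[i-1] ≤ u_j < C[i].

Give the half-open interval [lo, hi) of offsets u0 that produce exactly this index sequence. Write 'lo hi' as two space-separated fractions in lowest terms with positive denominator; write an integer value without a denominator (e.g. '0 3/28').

C = [3/23, 5/23, 5/23, 5/23, 14/23, 1]
j=0 picked index 0: u0 ∈ [0, 3/23)
j=1 picked index 4: u0 ∈ [7/138, 61/138)
j=2 picked index 4: u0 ∈ [-8/69, 19/69)
j=3 picked index 4: u0 ∈ [-13/46, 5/46)
j=4 picked index 5: u0 ∈ [-4/69, 1/3)
j=5 picked index 5: u0 ∈ [-31/138, 1/6)
intersection: [7/138, 5/46)

7/138 5/46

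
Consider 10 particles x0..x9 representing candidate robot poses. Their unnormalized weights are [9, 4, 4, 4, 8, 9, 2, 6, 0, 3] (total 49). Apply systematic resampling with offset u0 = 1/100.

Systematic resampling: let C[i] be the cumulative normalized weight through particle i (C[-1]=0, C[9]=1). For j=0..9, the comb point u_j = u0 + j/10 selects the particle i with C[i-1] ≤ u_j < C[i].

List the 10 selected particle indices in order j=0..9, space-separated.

0 0 1 2 3 4 5 5 6 7

C = [9/49, 13/49, 17/49, 3/7, 29/49, 38/49, 40/49, 46/49, 46/49, 1]
j=0: u_0=1/100 ∈ [0, 9/49) → index 0
j=1: u_1=11/100 ∈ [0, 9/49) → index 0
j=2: u_2=21/100 ∈ [9/49, 13/49) → index 1
j=3: u_3=31/100 ∈ [13/49, 17/49) → index 2
j=4: u_4=41/100 ∈ [17/49, 3/7) → index 3
j=5: u_5=51/100 ∈ [3/7, 29/49) → index 4
j=6: u_6=61/100 ∈ [29/49, 38/49) → index 5
j=7: u_7=71/100 ∈ [29/49, 38/49) → index 5
j=8: u_8=81/100 ∈ [38/49, 40/49) → index 6
j=9: u_9=91/100 ∈ [40/49, 46/49) → index 7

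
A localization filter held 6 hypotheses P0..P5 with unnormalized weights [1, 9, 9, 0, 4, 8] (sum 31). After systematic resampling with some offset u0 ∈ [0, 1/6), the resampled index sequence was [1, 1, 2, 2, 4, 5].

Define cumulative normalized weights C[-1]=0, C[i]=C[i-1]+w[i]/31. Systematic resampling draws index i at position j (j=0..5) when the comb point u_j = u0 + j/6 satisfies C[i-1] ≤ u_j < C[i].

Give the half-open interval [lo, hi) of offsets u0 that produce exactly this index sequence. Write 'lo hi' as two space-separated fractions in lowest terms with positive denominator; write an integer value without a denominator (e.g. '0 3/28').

1/31 7/93

C = [1/31, 10/31, 19/31, 19/31, 23/31, 1]
j=0 picked index 1: u0 ∈ [1/31, 10/31)
j=1 picked index 1: u0 ∈ [-25/186, 29/186)
j=2 picked index 2: u0 ∈ [-1/93, 26/93)
j=3 picked index 2: u0 ∈ [-11/62, 7/62)
j=4 picked index 4: u0 ∈ [-5/93, 7/93)
j=5 picked index 5: u0 ∈ [-17/186, 1/6)
intersection: [1/31, 7/93)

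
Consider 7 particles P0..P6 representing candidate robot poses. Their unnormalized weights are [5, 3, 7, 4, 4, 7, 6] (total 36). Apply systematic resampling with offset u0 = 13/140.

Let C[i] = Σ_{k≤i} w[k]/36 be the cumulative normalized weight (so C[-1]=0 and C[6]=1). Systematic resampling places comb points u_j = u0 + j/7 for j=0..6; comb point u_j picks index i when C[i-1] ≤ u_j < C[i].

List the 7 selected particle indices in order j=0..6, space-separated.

C = [5/36, 2/9, 5/12, 19/36, 23/36, 5/6, 1]
j=0: u_0=13/140 ∈ [0, 5/36) → index 0
j=1: u_1=33/140 ∈ [2/9, 5/12) → index 2
j=2: u_2=53/140 ∈ [2/9, 5/12) → index 2
j=3: u_3=73/140 ∈ [5/12, 19/36) → index 3
j=4: u_4=93/140 ∈ [23/36, 5/6) → index 5
j=5: u_5=113/140 ∈ [23/36, 5/6) → index 5
j=6: u_6=19/20 ∈ [5/6, 1) → index 6

0 2 2 3 5 5 6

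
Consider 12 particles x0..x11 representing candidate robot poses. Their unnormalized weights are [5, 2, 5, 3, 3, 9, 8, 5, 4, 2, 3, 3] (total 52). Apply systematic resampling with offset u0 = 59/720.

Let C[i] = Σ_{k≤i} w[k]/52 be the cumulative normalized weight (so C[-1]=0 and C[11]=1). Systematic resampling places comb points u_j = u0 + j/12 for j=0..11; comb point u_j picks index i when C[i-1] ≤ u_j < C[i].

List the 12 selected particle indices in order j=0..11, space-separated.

0 2 3 4 5 5 6 6 7 8 10 11

C = [5/52, 7/52, 3/13, 15/52, 9/26, 27/52, 35/52, 10/13, 11/13, 23/26, 49/52, 1]
j=0: u_0=59/720 ∈ [0, 5/52) → index 0
j=1: u_1=119/720 ∈ [7/52, 3/13) → index 2
j=2: u_2=179/720 ∈ [3/13, 15/52) → index 3
j=3: u_3=239/720 ∈ [15/52, 9/26) → index 4
j=4: u_4=299/720 ∈ [9/26, 27/52) → index 5
j=5: u_5=359/720 ∈ [9/26, 27/52) → index 5
j=6: u_6=419/720 ∈ [27/52, 35/52) → index 6
j=7: u_7=479/720 ∈ [27/52, 35/52) → index 6
j=8: u_8=539/720 ∈ [35/52, 10/13) → index 7
j=9: u_9=599/720 ∈ [10/13, 11/13) → index 8
j=10: u_10=659/720 ∈ [23/26, 49/52) → index 10
j=11: u_11=719/720 ∈ [49/52, 1) → index 11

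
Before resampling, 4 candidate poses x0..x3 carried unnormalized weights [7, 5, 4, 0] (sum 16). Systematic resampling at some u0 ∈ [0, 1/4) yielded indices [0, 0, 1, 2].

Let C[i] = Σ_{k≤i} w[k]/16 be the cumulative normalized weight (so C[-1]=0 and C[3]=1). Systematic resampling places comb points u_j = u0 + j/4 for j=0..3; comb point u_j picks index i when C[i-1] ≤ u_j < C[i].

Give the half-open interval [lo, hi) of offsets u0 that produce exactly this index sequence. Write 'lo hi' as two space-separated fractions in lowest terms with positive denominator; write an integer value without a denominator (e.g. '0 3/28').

C = [7/16, 3/4, 1, 1]
j=0 picked index 0: u0 ∈ [0, 7/16)
j=1 picked index 0: u0 ∈ [-1/4, 3/16)
j=2 picked index 1: u0 ∈ [-1/16, 1/4)
j=3 picked index 2: u0 ∈ [0, 1/4)
intersection: [0, 3/16)

0 3/16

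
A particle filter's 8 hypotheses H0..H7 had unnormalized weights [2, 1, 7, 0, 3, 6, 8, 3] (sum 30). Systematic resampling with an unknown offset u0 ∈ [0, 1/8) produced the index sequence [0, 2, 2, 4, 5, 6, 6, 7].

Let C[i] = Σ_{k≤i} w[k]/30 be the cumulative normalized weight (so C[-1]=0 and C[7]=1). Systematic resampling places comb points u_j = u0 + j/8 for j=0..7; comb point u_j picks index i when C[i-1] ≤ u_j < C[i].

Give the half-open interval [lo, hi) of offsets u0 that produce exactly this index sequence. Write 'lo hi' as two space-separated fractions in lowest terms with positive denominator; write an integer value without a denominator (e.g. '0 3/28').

1/40 7/120

C = [1/15, 1/10, 1/3, 1/3, 13/30, 19/30, 9/10, 1]
j=0 picked index 0: u0 ∈ [0, 1/15)
j=1 picked index 2: u0 ∈ [-1/40, 5/24)
j=2 picked index 2: u0 ∈ [-3/20, 1/12)
j=3 picked index 4: u0 ∈ [-1/24, 7/120)
j=4 picked index 5: u0 ∈ [-1/15, 2/15)
j=5 picked index 6: u0 ∈ [1/120, 11/40)
j=6 picked index 6: u0 ∈ [-7/60, 3/20)
j=7 picked index 7: u0 ∈ [1/40, 1/8)
intersection: [1/40, 7/120)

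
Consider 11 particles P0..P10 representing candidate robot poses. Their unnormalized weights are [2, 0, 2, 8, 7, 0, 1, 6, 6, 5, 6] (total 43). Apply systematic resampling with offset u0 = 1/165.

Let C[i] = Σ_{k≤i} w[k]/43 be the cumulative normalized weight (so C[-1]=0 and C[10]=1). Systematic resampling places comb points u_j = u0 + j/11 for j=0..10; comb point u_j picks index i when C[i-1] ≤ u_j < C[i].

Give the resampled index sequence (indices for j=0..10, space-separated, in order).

0 3 3 3 4 6 7 8 8 9 10

C = [2/43, 2/43, 4/43, 12/43, 19/43, 19/43, 20/43, 26/43, 32/43, 37/43, 1]
j=0: u_0=1/165 ∈ [0, 2/43) → index 0
j=1: u_1=16/165 ∈ [4/43, 12/43) → index 3
j=2: u_2=31/165 ∈ [4/43, 12/43) → index 3
j=3: u_3=46/165 ∈ [4/43, 12/43) → index 3
j=4: u_4=61/165 ∈ [12/43, 19/43) → index 4
j=5: u_5=76/165 ∈ [19/43, 20/43) → index 6
j=6: u_6=91/165 ∈ [20/43, 26/43) → index 7
j=7: u_7=106/165 ∈ [26/43, 32/43) → index 8
j=8: u_8=11/15 ∈ [26/43, 32/43) → index 8
j=9: u_9=136/165 ∈ [32/43, 37/43) → index 9
j=10: u_10=151/165 ∈ [37/43, 1) → index 10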